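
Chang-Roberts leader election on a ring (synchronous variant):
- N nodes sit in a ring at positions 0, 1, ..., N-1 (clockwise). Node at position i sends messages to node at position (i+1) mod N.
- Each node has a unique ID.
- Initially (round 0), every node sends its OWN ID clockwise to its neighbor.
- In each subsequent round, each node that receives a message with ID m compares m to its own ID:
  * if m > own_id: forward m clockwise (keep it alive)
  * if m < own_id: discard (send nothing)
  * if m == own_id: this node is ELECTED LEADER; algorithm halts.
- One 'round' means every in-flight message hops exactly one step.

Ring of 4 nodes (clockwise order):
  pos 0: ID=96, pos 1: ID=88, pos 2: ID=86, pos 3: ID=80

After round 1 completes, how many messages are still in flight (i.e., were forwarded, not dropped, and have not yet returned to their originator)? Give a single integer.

Answer: 3

Derivation:
Round 1: pos1(id88) recv 96: fwd; pos2(id86) recv 88: fwd; pos3(id80) recv 86: fwd; pos0(id96) recv 80: drop
After round 1: 3 messages still in flight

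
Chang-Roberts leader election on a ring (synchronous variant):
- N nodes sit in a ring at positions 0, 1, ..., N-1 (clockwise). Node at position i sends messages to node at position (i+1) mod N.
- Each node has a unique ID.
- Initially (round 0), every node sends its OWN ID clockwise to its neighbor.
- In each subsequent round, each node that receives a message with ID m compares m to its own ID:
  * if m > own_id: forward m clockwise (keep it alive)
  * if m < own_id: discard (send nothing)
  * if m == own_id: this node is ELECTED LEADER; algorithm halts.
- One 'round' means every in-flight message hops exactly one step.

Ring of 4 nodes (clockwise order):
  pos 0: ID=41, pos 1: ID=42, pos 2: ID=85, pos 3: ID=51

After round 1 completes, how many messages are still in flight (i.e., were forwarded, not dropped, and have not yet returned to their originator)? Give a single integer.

Round 1: pos1(id42) recv 41: drop; pos2(id85) recv 42: drop; pos3(id51) recv 85: fwd; pos0(id41) recv 51: fwd
After round 1: 2 messages still in flight

Answer: 2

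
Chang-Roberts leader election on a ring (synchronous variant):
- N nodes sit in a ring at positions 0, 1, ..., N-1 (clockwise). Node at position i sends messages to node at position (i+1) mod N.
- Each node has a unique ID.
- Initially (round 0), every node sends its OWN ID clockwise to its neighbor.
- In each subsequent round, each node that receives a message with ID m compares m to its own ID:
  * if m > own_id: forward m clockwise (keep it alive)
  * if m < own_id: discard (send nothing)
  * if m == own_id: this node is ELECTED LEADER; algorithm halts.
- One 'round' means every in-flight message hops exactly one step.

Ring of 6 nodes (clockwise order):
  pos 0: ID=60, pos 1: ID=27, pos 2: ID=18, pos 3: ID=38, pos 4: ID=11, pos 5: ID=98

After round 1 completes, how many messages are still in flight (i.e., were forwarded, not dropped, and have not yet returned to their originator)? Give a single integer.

Round 1: pos1(id27) recv 60: fwd; pos2(id18) recv 27: fwd; pos3(id38) recv 18: drop; pos4(id11) recv 38: fwd; pos5(id98) recv 11: drop; pos0(id60) recv 98: fwd
After round 1: 4 messages still in flight

Answer: 4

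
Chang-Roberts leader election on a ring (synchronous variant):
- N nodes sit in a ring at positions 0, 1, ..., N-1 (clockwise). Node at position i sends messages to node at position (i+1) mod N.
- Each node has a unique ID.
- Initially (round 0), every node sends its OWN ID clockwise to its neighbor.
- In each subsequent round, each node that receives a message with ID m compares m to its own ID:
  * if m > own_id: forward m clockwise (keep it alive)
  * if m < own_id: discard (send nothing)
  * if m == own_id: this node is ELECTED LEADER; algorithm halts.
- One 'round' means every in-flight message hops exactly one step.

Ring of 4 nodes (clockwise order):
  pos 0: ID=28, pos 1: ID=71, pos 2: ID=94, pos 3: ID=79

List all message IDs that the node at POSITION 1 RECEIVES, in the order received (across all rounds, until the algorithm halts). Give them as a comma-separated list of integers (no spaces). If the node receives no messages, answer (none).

Round 1: pos1(id71) recv 28: drop; pos2(id94) recv 71: drop; pos3(id79) recv 94: fwd; pos0(id28) recv 79: fwd
Round 2: pos0(id28) recv 94: fwd; pos1(id71) recv 79: fwd
Round 3: pos1(id71) recv 94: fwd; pos2(id94) recv 79: drop
Round 4: pos2(id94) recv 94: ELECTED

Answer: 28,79,94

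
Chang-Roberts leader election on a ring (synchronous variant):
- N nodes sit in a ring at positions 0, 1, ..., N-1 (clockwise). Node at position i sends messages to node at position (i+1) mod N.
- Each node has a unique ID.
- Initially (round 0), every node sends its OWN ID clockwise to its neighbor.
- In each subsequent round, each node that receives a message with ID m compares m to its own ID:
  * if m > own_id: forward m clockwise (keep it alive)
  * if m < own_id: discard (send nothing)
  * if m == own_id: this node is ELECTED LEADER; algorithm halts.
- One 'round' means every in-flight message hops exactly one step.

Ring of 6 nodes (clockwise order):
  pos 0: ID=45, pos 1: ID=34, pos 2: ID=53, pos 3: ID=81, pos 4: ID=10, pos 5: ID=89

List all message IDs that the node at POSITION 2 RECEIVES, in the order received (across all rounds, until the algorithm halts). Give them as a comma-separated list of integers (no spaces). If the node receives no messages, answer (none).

Answer: 34,45,89

Derivation:
Round 1: pos1(id34) recv 45: fwd; pos2(id53) recv 34: drop; pos3(id81) recv 53: drop; pos4(id10) recv 81: fwd; pos5(id89) recv 10: drop; pos0(id45) recv 89: fwd
Round 2: pos2(id53) recv 45: drop; pos5(id89) recv 81: drop; pos1(id34) recv 89: fwd
Round 3: pos2(id53) recv 89: fwd
Round 4: pos3(id81) recv 89: fwd
Round 5: pos4(id10) recv 89: fwd
Round 6: pos5(id89) recv 89: ELECTED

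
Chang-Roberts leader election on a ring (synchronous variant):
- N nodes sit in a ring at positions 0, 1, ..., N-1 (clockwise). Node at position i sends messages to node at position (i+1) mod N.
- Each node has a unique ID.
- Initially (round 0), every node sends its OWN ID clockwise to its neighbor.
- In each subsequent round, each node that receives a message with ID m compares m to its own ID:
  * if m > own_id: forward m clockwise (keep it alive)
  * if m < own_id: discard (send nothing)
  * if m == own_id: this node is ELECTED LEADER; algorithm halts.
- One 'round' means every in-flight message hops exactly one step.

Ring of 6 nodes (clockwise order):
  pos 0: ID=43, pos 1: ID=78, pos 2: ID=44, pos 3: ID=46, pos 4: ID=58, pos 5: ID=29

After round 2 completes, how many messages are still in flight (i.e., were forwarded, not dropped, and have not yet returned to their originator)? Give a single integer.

Answer: 2

Derivation:
Round 1: pos1(id78) recv 43: drop; pos2(id44) recv 78: fwd; pos3(id46) recv 44: drop; pos4(id58) recv 46: drop; pos5(id29) recv 58: fwd; pos0(id43) recv 29: drop
Round 2: pos3(id46) recv 78: fwd; pos0(id43) recv 58: fwd
After round 2: 2 messages still in flight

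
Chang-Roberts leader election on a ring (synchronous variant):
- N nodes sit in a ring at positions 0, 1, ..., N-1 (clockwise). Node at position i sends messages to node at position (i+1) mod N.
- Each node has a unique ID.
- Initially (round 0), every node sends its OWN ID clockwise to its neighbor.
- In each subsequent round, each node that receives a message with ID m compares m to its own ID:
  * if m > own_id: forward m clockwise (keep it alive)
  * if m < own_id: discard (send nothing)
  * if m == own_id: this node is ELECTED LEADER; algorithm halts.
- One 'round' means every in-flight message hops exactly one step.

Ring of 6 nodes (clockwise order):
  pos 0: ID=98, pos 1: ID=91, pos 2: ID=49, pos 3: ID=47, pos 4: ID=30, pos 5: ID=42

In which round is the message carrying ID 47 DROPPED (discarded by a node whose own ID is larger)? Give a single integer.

Answer: 3

Derivation:
Round 1: pos1(id91) recv 98: fwd; pos2(id49) recv 91: fwd; pos3(id47) recv 49: fwd; pos4(id30) recv 47: fwd; pos5(id42) recv 30: drop; pos0(id98) recv 42: drop
Round 2: pos2(id49) recv 98: fwd; pos3(id47) recv 91: fwd; pos4(id30) recv 49: fwd; pos5(id42) recv 47: fwd
Round 3: pos3(id47) recv 98: fwd; pos4(id30) recv 91: fwd; pos5(id42) recv 49: fwd; pos0(id98) recv 47: drop
Round 4: pos4(id30) recv 98: fwd; pos5(id42) recv 91: fwd; pos0(id98) recv 49: drop
Round 5: pos5(id42) recv 98: fwd; pos0(id98) recv 91: drop
Round 6: pos0(id98) recv 98: ELECTED
Message ID 47 originates at pos 3; dropped at pos 0 in round 3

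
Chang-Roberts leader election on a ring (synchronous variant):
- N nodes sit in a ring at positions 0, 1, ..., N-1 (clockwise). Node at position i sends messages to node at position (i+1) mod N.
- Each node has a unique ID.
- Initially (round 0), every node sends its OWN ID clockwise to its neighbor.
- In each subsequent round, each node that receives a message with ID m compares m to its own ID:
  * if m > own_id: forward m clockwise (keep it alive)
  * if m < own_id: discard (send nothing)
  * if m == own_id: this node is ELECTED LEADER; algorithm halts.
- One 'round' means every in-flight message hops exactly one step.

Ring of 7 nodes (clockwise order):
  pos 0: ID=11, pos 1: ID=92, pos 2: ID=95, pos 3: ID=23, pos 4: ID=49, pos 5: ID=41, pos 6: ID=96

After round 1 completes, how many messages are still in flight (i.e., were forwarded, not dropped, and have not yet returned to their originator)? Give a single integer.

Round 1: pos1(id92) recv 11: drop; pos2(id95) recv 92: drop; pos3(id23) recv 95: fwd; pos4(id49) recv 23: drop; pos5(id41) recv 49: fwd; pos6(id96) recv 41: drop; pos0(id11) recv 96: fwd
After round 1: 3 messages still in flight

Answer: 3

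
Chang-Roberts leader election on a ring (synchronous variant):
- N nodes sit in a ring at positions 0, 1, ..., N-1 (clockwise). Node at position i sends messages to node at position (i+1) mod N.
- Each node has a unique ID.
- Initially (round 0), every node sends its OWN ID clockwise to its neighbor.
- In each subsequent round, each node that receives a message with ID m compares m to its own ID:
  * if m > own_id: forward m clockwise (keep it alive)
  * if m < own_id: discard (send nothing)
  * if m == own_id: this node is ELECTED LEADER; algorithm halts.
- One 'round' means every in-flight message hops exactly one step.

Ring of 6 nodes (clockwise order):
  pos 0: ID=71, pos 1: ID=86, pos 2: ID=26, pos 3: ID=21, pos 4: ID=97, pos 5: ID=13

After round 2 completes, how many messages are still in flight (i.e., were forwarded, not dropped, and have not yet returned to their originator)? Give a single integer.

Round 1: pos1(id86) recv 71: drop; pos2(id26) recv 86: fwd; pos3(id21) recv 26: fwd; pos4(id97) recv 21: drop; pos5(id13) recv 97: fwd; pos0(id71) recv 13: drop
Round 2: pos3(id21) recv 86: fwd; pos4(id97) recv 26: drop; pos0(id71) recv 97: fwd
After round 2: 2 messages still in flight

Answer: 2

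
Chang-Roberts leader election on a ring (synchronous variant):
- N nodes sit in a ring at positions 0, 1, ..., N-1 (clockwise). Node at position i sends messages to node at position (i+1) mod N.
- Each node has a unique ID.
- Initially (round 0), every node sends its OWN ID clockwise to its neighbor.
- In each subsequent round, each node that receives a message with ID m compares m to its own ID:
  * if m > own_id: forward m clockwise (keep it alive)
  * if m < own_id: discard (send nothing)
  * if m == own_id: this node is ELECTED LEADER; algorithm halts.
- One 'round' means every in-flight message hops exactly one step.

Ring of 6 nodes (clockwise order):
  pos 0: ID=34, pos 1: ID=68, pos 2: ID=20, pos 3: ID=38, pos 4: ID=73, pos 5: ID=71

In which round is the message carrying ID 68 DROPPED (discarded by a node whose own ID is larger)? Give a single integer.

Round 1: pos1(id68) recv 34: drop; pos2(id20) recv 68: fwd; pos3(id38) recv 20: drop; pos4(id73) recv 38: drop; pos5(id71) recv 73: fwd; pos0(id34) recv 71: fwd
Round 2: pos3(id38) recv 68: fwd; pos0(id34) recv 73: fwd; pos1(id68) recv 71: fwd
Round 3: pos4(id73) recv 68: drop; pos1(id68) recv 73: fwd; pos2(id20) recv 71: fwd
Round 4: pos2(id20) recv 73: fwd; pos3(id38) recv 71: fwd
Round 5: pos3(id38) recv 73: fwd; pos4(id73) recv 71: drop
Round 6: pos4(id73) recv 73: ELECTED
Message ID 68 originates at pos 1; dropped at pos 4 in round 3

Answer: 3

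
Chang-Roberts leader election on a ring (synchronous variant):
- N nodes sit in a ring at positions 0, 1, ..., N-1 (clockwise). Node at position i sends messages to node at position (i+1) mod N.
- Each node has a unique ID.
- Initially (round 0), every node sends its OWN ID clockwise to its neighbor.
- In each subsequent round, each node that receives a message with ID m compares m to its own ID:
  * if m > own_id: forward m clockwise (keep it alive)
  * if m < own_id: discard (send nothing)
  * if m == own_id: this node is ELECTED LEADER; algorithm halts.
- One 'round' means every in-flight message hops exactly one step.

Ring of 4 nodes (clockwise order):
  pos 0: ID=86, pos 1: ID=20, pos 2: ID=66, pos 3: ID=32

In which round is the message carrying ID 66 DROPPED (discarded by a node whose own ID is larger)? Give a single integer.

Answer: 2

Derivation:
Round 1: pos1(id20) recv 86: fwd; pos2(id66) recv 20: drop; pos3(id32) recv 66: fwd; pos0(id86) recv 32: drop
Round 2: pos2(id66) recv 86: fwd; pos0(id86) recv 66: drop
Round 3: pos3(id32) recv 86: fwd
Round 4: pos0(id86) recv 86: ELECTED
Message ID 66 originates at pos 2; dropped at pos 0 in round 2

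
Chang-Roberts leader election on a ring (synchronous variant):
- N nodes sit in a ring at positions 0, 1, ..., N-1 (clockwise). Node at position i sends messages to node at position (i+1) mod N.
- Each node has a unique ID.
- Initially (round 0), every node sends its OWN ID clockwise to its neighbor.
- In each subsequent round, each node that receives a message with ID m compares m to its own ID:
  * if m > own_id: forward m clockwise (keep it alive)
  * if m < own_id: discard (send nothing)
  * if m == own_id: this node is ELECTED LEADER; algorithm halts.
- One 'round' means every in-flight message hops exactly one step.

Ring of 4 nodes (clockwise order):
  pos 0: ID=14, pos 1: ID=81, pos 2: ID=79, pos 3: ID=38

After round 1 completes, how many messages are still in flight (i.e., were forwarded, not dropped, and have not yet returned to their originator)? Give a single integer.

Answer: 3

Derivation:
Round 1: pos1(id81) recv 14: drop; pos2(id79) recv 81: fwd; pos3(id38) recv 79: fwd; pos0(id14) recv 38: fwd
After round 1: 3 messages still in flight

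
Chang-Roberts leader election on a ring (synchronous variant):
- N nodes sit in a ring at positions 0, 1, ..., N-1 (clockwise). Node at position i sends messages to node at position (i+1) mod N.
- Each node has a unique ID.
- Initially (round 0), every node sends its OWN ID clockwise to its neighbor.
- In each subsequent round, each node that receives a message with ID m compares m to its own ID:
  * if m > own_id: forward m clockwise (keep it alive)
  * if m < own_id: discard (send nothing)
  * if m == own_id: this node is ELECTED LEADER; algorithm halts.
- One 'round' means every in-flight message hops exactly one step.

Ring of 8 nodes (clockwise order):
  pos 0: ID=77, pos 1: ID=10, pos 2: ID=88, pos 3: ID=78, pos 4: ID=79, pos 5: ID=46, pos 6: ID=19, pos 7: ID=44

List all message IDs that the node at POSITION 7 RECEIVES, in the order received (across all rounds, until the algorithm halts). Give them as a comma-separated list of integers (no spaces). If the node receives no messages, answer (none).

Answer: 19,46,79,88

Derivation:
Round 1: pos1(id10) recv 77: fwd; pos2(id88) recv 10: drop; pos3(id78) recv 88: fwd; pos4(id79) recv 78: drop; pos5(id46) recv 79: fwd; pos6(id19) recv 46: fwd; pos7(id44) recv 19: drop; pos0(id77) recv 44: drop
Round 2: pos2(id88) recv 77: drop; pos4(id79) recv 88: fwd; pos6(id19) recv 79: fwd; pos7(id44) recv 46: fwd
Round 3: pos5(id46) recv 88: fwd; pos7(id44) recv 79: fwd; pos0(id77) recv 46: drop
Round 4: pos6(id19) recv 88: fwd; pos0(id77) recv 79: fwd
Round 5: pos7(id44) recv 88: fwd; pos1(id10) recv 79: fwd
Round 6: pos0(id77) recv 88: fwd; pos2(id88) recv 79: drop
Round 7: pos1(id10) recv 88: fwd
Round 8: pos2(id88) recv 88: ELECTED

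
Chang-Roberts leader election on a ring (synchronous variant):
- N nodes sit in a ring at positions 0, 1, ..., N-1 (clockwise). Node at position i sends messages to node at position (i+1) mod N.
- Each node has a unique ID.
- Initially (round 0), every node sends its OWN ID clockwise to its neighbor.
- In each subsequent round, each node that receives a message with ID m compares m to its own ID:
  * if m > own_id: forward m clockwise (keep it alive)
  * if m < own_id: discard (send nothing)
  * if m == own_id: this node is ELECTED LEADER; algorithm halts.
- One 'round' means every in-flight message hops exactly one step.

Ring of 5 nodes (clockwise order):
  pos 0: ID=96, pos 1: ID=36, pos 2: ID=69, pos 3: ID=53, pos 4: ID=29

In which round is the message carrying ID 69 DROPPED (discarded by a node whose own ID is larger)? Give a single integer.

Answer: 3

Derivation:
Round 1: pos1(id36) recv 96: fwd; pos2(id69) recv 36: drop; pos3(id53) recv 69: fwd; pos4(id29) recv 53: fwd; pos0(id96) recv 29: drop
Round 2: pos2(id69) recv 96: fwd; pos4(id29) recv 69: fwd; pos0(id96) recv 53: drop
Round 3: pos3(id53) recv 96: fwd; pos0(id96) recv 69: drop
Round 4: pos4(id29) recv 96: fwd
Round 5: pos0(id96) recv 96: ELECTED
Message ID 69 originates at pos 2; dropped at pos 0 in round 3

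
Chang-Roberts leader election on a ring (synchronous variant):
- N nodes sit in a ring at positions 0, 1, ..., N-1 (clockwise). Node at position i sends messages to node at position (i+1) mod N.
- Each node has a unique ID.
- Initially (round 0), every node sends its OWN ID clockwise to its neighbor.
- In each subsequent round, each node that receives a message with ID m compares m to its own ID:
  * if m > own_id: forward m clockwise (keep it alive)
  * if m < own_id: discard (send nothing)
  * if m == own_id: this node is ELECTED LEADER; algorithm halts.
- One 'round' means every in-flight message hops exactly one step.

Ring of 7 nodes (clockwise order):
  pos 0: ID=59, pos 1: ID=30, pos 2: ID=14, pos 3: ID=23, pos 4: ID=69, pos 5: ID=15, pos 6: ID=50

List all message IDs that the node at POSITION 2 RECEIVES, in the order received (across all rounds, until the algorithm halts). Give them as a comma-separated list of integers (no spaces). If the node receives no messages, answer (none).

Answer: 30,59,69

Derivation:
Round 1: pos1(id30) recv 59: fwd; pos2(id14) recv 30: fwd; pos3(id23) recv 14: drop; pos4(id69) recv 23: drop; pos5(id15) recv 69: fwd; pos6(id50) recv 15: drop; pos0(id59) recv 50: drop
Round 2: pos2(id14) recv 59: fwd; pos3(id23) recv 30: fwd; pos6(id50) recv 69: fwd
Round 3: pos3(id23) recv 59: fwd; pos4(id69) recv 30: drop; pos0(id59) recv 69: fwd
Round 4: pos4(id69) recv 59: drop; pos1(id30) recv 69: fwd
Round 5: pos2(id14) recv 69: fwd
Round 6: pos3(id23) recv 69: fwd
Round 7: pos4(id69) recv 69: ELECTED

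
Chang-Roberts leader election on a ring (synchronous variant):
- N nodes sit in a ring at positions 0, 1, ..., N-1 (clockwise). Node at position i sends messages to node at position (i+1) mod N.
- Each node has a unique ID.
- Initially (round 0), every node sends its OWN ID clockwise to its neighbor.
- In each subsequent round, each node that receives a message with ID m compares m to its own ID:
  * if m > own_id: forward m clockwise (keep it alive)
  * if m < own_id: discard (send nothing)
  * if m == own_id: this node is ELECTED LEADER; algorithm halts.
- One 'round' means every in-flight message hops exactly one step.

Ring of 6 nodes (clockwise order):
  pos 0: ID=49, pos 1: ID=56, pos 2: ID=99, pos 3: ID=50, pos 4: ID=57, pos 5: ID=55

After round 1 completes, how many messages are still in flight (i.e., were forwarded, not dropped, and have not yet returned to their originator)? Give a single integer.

Round 1: pos1(id56) recv 49: drop; pos2(id99) recv 56: drop; pos3(id50) recv 99: fwd; pos4(id57) recv 50: drop; pos5(id55) recv 57: fwd; pos0(id49) recv 55: fwd
After round 1: 3 messages still in flight

Answer: 3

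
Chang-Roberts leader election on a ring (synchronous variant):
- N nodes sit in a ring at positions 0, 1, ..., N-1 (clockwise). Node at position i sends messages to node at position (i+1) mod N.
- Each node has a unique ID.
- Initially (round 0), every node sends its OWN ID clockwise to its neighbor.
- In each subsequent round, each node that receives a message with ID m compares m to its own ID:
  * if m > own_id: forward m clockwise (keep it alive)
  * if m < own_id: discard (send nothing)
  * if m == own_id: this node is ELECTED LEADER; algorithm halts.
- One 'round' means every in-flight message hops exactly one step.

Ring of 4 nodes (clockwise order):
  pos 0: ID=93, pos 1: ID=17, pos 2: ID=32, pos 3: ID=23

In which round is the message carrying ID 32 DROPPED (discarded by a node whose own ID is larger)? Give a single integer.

Round 1: pos1(id17) recv 93: fwd; pos2(id32) recv 17: drop; pos3(id23) recv 32: fwd; pos0(id93) recv 23: drop
Round 2: pos2(id32) recv 93: fwd; pos0(id93) recv 32: drop
Round 3: pos3(id23) recv 93: fwd
Round 4: pos0(id93) recv 93: ELECTED
Message ID 32 originates at pos 2; dropped at pos 0 in round 2

Answer: 2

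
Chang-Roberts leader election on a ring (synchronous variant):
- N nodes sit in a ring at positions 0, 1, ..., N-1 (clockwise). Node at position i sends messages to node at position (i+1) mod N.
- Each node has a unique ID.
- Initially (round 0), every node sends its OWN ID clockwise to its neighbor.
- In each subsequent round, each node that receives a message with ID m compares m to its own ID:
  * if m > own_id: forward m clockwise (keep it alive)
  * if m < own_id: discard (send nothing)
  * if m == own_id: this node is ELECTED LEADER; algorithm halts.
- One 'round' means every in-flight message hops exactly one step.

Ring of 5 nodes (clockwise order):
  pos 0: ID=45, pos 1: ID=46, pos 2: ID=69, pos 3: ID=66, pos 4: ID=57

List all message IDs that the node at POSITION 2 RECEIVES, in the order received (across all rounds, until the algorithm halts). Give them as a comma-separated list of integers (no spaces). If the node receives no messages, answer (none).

Answer: 46,57,66,69

Derivation:
Round 1: pos1(id46) recv 45: drop; pos2(id69) recv 46: drop; pos3(id66) recv 69: fwd; pos4(id57) recv 66: fwd; pos0(id45) recv 57: fwd
Round 2: pos4(id57) recv 69: fwd; pos0(id45) recv 66: fwd; pos1(id46) recv 57: fwd
Round 3: pos0(id45) recv 69: fwd; pos1(id46) recv 66: fwd; pos2(id69) recv 57: drop
Round 4: pos1(id46) recv 69: fwd; pos2(id69) recv 66: drop
Round 5: pos2(id69) recv 69: ELECTED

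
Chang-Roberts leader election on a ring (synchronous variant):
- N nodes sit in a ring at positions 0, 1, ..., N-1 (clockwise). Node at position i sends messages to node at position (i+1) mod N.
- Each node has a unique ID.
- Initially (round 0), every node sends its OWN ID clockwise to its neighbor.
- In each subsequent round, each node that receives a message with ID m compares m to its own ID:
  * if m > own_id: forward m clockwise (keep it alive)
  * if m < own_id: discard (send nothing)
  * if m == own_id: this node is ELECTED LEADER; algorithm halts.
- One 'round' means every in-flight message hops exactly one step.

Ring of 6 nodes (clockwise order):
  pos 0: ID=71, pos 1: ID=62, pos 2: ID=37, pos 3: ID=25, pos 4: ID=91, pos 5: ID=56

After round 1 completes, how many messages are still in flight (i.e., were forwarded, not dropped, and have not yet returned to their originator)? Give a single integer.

Answer: 4

Derivation:
Round 1: pos1(id62) recv 71: fwd; pos2(id37) recv 62: fwd; pos3(id25) recv 37: fwd; pos4(id91) recv 25: drop; pos5(id56) recv 91: fwd; pos0(id71) recv 56: drop
After round 1: 4 messages still in flight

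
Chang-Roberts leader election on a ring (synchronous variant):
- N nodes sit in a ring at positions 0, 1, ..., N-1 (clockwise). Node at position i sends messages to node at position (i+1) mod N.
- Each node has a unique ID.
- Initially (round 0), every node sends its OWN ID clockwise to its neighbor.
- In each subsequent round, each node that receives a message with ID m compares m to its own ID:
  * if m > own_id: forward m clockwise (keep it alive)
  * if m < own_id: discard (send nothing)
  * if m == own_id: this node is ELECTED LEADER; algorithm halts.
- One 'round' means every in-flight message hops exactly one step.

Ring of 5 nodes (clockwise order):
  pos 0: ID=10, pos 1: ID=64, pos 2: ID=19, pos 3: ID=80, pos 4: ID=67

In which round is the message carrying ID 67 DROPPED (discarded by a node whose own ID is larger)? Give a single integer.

Answer: 4

Derivation:
Round 1: pos1(id64) recv 10: drop; pos2(id19) recv 64: fwd; pos3(id80) recv 19: drop; pos4(id67) recv 80: fwd; pos0(id10) recv 67: fwd
Round 2: pos3(id80) recv 64: drop; pos0(id10) recv 80: fwd; pos1(id64) recv 67: fwd
Round 3: pos1(id64) recv 80: fwd; pos2(id19) recv 67: fwd
Round 4: pos2(id19) recv 80: fwd; pos3(id80) recv 67: drop
Round 5: pos3(id80) recv 80: ELECTED
Message ID 67 originates at pos 4; dropped at pos 3 in round 4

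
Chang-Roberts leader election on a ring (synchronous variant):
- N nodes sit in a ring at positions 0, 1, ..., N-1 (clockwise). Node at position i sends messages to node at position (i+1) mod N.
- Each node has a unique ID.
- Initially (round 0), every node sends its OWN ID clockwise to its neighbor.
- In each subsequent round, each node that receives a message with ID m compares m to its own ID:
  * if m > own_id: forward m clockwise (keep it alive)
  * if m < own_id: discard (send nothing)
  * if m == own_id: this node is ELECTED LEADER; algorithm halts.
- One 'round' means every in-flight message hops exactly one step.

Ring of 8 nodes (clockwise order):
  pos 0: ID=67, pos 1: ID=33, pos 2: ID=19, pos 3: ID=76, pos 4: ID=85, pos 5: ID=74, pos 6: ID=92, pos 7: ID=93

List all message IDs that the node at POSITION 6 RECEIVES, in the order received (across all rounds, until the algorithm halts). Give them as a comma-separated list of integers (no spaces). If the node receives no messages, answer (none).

Answer: 74,85,93

Derivation:
Round 1: pos1(id33) recv 67: fwd; pos2(id19) recv 33: fwd; pos3(id76) recv 19: drop; pos4(id85) recv 76: drop; pos5(id74) recv 85: fwd; pos6(id92) recv 74: drop; pos7(id93) recv 92: drop; pos0(id67) recv 93: fwd
Round 2: pos2(id19) recv 67: fwd; pos3(id76) recv 33: drop; pos6(id92) recv 85: drop; pos1(id33) recv 93: fwd
Round 3: pos3(id76) recv 67: drop; pos2(id19) recv 93: fwd
Round 4: pos3(id76) recv 93: fwd
Round 5: pos4(id85) recv 93: fwd
Round 6: pos5(id74) recv 93: fwd
Round 7: pos6(id92) recv 93: fwd
Round 8: pos7(id93) recv 93: ELECTED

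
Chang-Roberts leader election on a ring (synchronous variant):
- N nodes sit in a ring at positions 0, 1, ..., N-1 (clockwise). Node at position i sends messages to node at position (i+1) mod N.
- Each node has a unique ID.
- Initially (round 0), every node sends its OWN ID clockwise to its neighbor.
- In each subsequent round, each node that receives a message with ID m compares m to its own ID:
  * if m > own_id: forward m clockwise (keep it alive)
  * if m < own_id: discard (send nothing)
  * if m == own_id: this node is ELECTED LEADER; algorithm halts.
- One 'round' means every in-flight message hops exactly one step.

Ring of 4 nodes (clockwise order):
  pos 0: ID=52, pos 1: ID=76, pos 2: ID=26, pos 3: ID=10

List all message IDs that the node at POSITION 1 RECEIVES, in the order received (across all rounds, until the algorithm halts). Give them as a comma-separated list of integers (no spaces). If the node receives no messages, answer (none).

Round 1: pos1(id76) recv 52: drop; pos2(id26) recv 76: fwd; pos3(id10) recv 26: fwd; pos0(id52) recv 10: drop
Round 2: pos3(id10) recv 76: fwd; pos0(id52) recv 26: drop
Round 3: pos0(id52) recv 76: fwd
Round 4: pos1(id76) recv 76: ELECTED

Answer: 52,76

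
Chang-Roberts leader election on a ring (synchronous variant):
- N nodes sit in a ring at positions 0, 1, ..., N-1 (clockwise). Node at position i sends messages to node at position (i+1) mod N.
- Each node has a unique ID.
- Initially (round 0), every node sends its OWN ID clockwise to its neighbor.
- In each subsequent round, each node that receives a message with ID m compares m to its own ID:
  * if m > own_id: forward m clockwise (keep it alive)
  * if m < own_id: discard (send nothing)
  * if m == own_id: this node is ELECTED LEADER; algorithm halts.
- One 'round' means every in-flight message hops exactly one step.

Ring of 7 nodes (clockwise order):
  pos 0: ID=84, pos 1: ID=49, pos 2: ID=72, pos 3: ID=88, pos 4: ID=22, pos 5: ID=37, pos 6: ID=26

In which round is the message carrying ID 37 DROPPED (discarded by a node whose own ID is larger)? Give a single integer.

Round 1: pos1(id49) recv 84: fwd; pos2(id72) recv 49: drop; pos3(id88) recv 72: drop; pos4(id22) recv 88: fwd; pos5(id37) recv 22: drop; pos6(id26) recv 37: fwd; pos0(id84) recv 26: drop
Round 2: pos2(id72) recv 84: fwd; pos5(id37) recv 88: fwd; pos0(id84) recv 37: drop
Round 3: pos3(id88) recv 84: drop; pos6(id26) recv 88: fwd
Round 4: pos0(id84) recv 88: fwd
Round 5: pos1(id49) recv 88: fwd
Round 6: pos2(id72) recv 88: fwd
Round 7: pos3(id88) recv 88: ELECTED
Message ID 37 originates at pos 5; dropped at pos 0 in round 2

Answer: 2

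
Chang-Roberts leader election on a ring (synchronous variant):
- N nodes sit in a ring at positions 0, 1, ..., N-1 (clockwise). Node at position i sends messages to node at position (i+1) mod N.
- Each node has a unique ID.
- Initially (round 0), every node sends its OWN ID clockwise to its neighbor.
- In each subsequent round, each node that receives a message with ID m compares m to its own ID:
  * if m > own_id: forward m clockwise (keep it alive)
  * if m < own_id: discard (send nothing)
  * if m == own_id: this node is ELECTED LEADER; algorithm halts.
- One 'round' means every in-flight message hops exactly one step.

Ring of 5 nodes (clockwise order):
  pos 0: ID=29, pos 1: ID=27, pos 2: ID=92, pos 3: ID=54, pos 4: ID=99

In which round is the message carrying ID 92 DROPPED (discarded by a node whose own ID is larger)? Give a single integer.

Answer: 2

Derivation:
Round 1: pos1(id27) recv 29: fwd; pos2(id92) recv 27: drop; pos3(id54) recv 92: fwd; pos4(id99) recv 54: drop; pos0(id29) recv 99: fwd
Round 2: pos2(id92) recv 29: drop; pos4(id99) recv 92: drop; pos1(id27) recv 99: fwd
Round 3: pos2(id92) recv 99: fwd
Round 4: pos3(id54) recv 99: fwd
Round 5: pos4(id99) recv 99: ELECTED
Message ID 92 originates at pos 2; dropped at pos 4 in round 2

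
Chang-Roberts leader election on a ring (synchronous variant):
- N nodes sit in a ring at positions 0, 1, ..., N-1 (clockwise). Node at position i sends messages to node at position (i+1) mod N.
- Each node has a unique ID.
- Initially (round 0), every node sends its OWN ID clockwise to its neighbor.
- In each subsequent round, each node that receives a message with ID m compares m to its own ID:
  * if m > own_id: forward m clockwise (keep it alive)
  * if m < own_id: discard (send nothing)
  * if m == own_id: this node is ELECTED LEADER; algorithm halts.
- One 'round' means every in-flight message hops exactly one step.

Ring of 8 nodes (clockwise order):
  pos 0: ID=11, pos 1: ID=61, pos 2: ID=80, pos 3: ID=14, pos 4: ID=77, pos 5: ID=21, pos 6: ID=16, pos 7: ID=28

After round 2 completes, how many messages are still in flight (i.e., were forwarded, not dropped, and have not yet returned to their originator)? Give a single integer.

Round 1: pos1(id61) recv 11: drop; pos2(id80) recv 61: drop; pos3(id14) recv 80: fwd; pos4(id77) recv 14: drop; pos5(id21) recv 77: fwd; pos6(id16) recv 21: fwd; pos7(id28) recv 16: drop; pos0(id11) recv 28: fwd
Round 2: pos4(id77) recv 80: fwd; pos6(id16) recv 77: fwd; pos7(id28) recv 21: drop; pos1(id61) recv 28: drop
After round 2: 2 messages still in flight

Answer: 2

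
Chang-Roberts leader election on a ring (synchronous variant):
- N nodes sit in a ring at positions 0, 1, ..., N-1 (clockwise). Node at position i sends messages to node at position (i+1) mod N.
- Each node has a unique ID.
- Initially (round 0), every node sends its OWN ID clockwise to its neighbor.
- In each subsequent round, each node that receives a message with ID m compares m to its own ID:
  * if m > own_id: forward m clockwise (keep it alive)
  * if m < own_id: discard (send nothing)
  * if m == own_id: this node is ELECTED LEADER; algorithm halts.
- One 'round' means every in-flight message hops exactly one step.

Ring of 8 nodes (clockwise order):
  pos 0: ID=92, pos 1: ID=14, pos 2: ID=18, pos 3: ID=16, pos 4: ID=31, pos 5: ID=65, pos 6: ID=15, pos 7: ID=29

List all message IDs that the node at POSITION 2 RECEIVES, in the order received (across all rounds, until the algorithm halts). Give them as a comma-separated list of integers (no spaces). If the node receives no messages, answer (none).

Answer: 14,92

Derivation:
Round 1: pos1(id14) recv 92: fwd; pos2(id18) recv 14: drop; pos3(id16) recv 18: fwd; pos4(id31) recv 16: drop; pos5(id65) recv 31: drop; pos6(id15) recv 65: fwd; pos7(id29) recv 15: drop; pos0(id92) recv 29: drop
Round 2: pos2(id18) recv 92: fwd; pos4(id31) recv 18: drop; pos7(id29) recv 65: fwd
Round 3: pos3(id16) recv 92: fwd; pos0(id92) recv 65: drop
Round 4: pos4(id31) recv 92: fwd
Round 5: pos5(id65) recv 92: fwd
Round 6: pos6(id15) recv 92: fwd
Round 7: pos7(id29) recv 92: fwd
Round 8: pos0(id92) recv 92: ELECTED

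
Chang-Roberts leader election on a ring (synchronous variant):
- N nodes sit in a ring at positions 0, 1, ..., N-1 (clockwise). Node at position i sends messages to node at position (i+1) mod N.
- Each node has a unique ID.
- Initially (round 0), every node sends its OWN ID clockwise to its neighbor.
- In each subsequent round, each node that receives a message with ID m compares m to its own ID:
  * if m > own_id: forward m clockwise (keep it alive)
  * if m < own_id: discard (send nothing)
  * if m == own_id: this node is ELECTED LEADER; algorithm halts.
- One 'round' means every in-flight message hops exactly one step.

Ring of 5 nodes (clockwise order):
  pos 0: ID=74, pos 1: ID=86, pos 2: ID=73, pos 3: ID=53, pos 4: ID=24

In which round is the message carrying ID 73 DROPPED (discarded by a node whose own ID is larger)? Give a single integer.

Round 1: pos1(id86) recv 74: drop; pos2(id73) recv 86: fwd; pos3(id53) recv 73: fwd; pos4(id24) recv 53: fwd; pos0(id74) recv 24: drop
Round 2: pos3(id53) recv 86: fwd; pos4(id24) recv 73: fwd; pos0(id74) recv 53: drop
Round 3: pos4(id24) recv 86: fwd; pos0(id74) recv 73: drop
Round 4: pos0(id74) recv 86: fwd
Round 5: pos1(id86) recv 86: ELECTED
Message ID 73 originates at pos 2; dropped at pos 0 in round 3

Answer: 3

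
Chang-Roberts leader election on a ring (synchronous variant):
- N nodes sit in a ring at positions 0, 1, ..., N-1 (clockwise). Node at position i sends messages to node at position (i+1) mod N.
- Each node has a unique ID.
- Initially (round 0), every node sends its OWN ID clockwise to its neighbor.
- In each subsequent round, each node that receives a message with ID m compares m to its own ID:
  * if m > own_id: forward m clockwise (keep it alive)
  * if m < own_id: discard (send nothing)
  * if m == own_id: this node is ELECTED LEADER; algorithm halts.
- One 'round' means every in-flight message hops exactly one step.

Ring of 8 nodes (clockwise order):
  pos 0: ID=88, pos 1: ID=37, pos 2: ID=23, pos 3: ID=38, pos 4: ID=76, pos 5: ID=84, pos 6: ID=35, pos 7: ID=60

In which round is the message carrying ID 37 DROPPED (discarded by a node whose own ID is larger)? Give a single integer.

Round 1: pos1(id37) recv 88: fwd; pos2(id23) recv 37: fwd; pos3(id38) recv 23: drop; pos4(id76) recv 38: drop; pos5(id84) recv 76: drop; pos6(id35) recv 84: fwd; pos7(id60) recv 35: drop; pos0(id88) recv 60: drop
Round 2: pos2(id23) recv 88: fwd; pos3(id38) recv 37: drop; pos7(id60) recv 84: fwd
Round 3: pos3(id38) recv 88: fwd; pos0(id88) recv 84: drop
Round 4: pos4(id76) recv 88: fwd
Round 5: pos5(id84) recv 88: fwd
Round 6: pos6(id35) recv 88: fwd
Round 7: pos7(id60) recv 88: fwd
Round 8: pos0(id88) recv 88: ELECTED
Message ID 37 originates at pos 1; dropped at pos 3 in round 2

Answer: 2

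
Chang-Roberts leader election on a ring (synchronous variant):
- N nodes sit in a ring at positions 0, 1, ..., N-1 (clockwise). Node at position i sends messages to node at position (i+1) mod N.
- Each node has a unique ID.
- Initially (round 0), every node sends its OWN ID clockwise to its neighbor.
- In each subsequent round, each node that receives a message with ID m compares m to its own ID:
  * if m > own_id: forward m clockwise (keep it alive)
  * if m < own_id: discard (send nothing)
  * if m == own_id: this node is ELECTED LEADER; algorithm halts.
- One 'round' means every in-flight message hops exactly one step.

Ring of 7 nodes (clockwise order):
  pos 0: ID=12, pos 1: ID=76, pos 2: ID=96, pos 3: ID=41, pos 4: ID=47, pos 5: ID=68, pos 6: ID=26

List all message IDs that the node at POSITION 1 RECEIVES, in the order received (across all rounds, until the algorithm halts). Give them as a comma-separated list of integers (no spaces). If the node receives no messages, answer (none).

Answer: 12,26,68,96

Derivation:
Round 1: pos1(id76) recv 12: drop; pos2(id96) recv 76: drop; pos3(id41) recv 96: fwd; pos4(id47) recv 41: drop; pos5(id68) recv 47: drop; pos6(id26) recv 68: fwd; pos0(id12) recv 26: fwd
Round 2: pos4(id47) recv 96: fwd; pos0(id12) recv 68: fwd; pos1(id76) recv 26: drop
Round 3: pos5(id68) recv 96: fwd; pos1(id76) recv 68: drop
Round 4: pos6(id26) recv 96: fwd
Round 5: pos0(id12) recv 96: fwd
Round 6: pos1(id76) recv 96: fwd
Round 7: pos2(id96) recv 96: ELECTED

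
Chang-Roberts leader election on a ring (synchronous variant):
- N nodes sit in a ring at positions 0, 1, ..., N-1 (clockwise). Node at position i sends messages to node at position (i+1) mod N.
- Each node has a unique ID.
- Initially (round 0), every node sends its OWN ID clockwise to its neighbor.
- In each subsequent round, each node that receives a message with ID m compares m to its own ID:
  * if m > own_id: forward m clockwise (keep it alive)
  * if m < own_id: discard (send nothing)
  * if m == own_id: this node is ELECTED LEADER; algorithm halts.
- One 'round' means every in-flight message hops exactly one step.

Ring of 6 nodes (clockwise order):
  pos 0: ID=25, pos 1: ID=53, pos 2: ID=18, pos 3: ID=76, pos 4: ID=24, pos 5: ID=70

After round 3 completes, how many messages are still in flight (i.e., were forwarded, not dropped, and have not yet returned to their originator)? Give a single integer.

Answer: 2

Derivation:
Round 1: pos1(id53) recv 25: drop; pos2(id18) recv 53: fwd; pos3(id76) recv 18: drop; pos4(id24) recv 76: fwd; pos5(id70) recv 24: drop; pos0(id25) recv 70: fwd
Round 2: pos3(id76) recv 53: drop; pos5(id70) recv 76: fwd; pos1(id53) recv 70: fwd
Round 3: pos0(id25) recv 76: fwd; pos2(id18) recv 70: fwd
After round 3: 2 messages still in flight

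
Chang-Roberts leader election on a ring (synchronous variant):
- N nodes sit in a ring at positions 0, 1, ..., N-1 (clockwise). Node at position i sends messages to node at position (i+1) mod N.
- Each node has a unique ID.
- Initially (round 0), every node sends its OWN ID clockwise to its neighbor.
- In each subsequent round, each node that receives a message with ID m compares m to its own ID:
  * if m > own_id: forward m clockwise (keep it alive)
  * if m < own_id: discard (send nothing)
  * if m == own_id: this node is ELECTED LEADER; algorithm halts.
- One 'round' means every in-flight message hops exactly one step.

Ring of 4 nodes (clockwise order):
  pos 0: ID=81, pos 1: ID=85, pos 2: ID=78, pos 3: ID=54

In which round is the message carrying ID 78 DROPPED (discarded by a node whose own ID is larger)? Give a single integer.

Round 1: pos1(id85) recv 81: drop; pos2(id78) recv 85: fwd; pos3(id54) recv 78: fwd; pos0(id81) recv 54: drop
Round 2: pos3(id54) recv 85: fwd; pos0(id81) recv 78: drop
Round 3: pos0(id81) recv 85: fwd
Round 4: pos1(id85) recv 85: ELECTED
Message ID 78 originates at pos 2; dropped at pos 0 in round 2

Answer: 2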